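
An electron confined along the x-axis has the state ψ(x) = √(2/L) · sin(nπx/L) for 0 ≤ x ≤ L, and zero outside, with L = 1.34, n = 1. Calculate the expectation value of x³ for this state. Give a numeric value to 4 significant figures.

⟨x³⟩ = ∫ x³·|ψ|² dx (integrals over the domain).
With sin²θ = (1 − cos2θ)/2 on 0 ≤ x ≤ L: ∫sin²(nπx/L) dx = L/2, ∫x·sin²(nπx/L) dx = L²/4, ∫x²·sin²(nπx/L) dx = L³·(1/6 − 1/(4n²π²)); higher powers xᵏ the same way, integrating xᵏ·cos(2nπx/L) by parts.
⟨x³⟩ = 0.41868.

0.4187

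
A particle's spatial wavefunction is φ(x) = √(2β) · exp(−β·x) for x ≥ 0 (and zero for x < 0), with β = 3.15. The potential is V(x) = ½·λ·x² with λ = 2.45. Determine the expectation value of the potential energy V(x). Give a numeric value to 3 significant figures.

0.0617

⟨V⟩ = ∫ V(x)·|φ|² dx.
Every integrand reduces to terms xʲ·e^(−2βx) on [0, ∞); use ∫₀^∞ xʲ·e^(−2βx) dx = j!/(2β)^(j+1).
⟨V⟩ = 0.061728.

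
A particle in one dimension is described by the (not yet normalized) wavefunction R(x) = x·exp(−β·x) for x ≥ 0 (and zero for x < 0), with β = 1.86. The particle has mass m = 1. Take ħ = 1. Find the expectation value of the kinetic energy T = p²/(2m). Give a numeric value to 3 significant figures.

1.73

T = −(ħ²/2m) d²/dx², so ⟨T⟩ = −(ħ²/2m) ∫ R*·R'' dx / ∫|R|² dx; with m = 1.
Differentiate x·exp(−β·x) with the product rule; every integrand then reduces to terms xʲ·e^(−2βx) on [0, ∞), with ∫₀^∞ xʲ·e^(−2βx) dx = j!/(2β)^(j+1).
State is unnormalized: ∫|R|² dx = 0.038851, and ∫R*·(−ħ²/2m · R'') dx = 0.067204, so ⟨T⟩ = 0.067204 / 0.038851.
⟨T⟩ = 1.7298.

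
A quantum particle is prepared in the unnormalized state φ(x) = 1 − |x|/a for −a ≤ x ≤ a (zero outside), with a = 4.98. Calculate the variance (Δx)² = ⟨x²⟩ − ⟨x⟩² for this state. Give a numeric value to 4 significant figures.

2.480

Compute ⟨x⟩ and ⟨x²⟩ separately, then (Δx)² = ⟨x²⟩ − ⟨x⟩².
φ is even, so ∫ over [−a, a] = 2∫₀ᵃ with φ = 1 − x/a there: ∫₀ᵃ (1 − x/a)² dx = a/3, ∫₀ᵃ x²(1 − x/a)² dx = a³/30, ∫₀ᵃ x⁴(1 − x/a)² dx = a⁵/105.
Normalization: ∫|φ|² dx = 3.3200.
⟨x⟩ = 0.0000 and ⟨x²⟩ = 2.4800.
(Δx)² = 2.4800 − (0.0000)² = 2.4800.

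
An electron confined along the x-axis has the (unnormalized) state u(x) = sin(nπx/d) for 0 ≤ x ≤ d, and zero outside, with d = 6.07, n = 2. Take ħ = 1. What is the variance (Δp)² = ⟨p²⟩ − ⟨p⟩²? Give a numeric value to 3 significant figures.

1.07

Compute ⟨p⟩ and ⟨p²⟩ separately; (Δp)² = ⟨p²⟩ − ⟨p⟩².
d/dx sin(nπx/d) = (nπ/d)·cos(nπx/d) and d²/dx² sin(nπx/d) = −(nπ/d)²·sin(nπx/d); on 0 ≤ x ≤ d, ∫sin²(nπx/d) dx = d/2 and ∫sin(nπx/d)·cos(nπx/d) dx = 0.
Normalization: ∫|u|² dx = 3.0350.
⟨p⟩ = 0.0000 and ⟨p²⟩ = 1.0715.
(Δp)² = 1.0715 − (0.0000)² = 1.0715.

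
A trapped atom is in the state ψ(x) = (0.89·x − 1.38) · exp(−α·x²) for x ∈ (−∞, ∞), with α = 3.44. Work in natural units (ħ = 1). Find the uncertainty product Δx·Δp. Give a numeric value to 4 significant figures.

0.5001

Δx = √(⟨x²⟩−⟨x⟩²), Δp = √(⟨p²⟩−⟨p⟩²).
Expand each integrand as polynomial × e^(−2αx²) and use ∫x^(2j)·e^(−2αx²) dx = (2j−1)!!/(4α)^j · √(π/(2α)), odd powers → 0; here √(π/(2α)) = 0.67574. Differentiate with the product rule, d/dx e^(−αx²) = −2αx·e^(−αx²).
Normalization: ∫|ψ|² dx = 1.3258.
⟨x⟩ = -0.090989, ⟨x²⟩ = 0.076939 ⇒ Δx = 0.26203.
⟨p⟩ = 0.0000, ⟨p²⟩ = 3.6419 ⇒ Δp = 1.9084.
Δx·Δp = 0.50005.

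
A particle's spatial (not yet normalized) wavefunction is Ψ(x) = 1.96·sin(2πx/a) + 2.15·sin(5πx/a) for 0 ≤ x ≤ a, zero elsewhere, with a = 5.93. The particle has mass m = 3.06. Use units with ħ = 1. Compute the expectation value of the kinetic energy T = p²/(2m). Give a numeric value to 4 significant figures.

0.7094

T = −(ħ²/2m) d²/dx², so ⟨T⟩ = −(ħ²/2m) ∫ Ψ*·Ψ'' dx / ∫|Ψ|² dx; with m = 3.06.
d²/dx² sin(jπx/a) = −(jπ/a)²·sin(jπx/a); on 0 ≤ x ≤ a, ∫sin²(jπx/a) dx = a/2 and ∫sin(jπx/a)·sin(lπx/a) dx = 0 for j ≠ l, so only diagonal terms survive in ∫|Ψ|² and ∫Ψ·Ψ″; ∫Ψ·Ψ′ dx = [Ψ²/2] between the walls = 0.
State is unnormalized: ∫|Ψ|² dx = 25.096, and ∫Ψ*·(−ħ²/2m · Ψ'') dx = 17.803, so ⟨T⟩ = 17.803 / 25.096.
⟨T⟩ = 0.70940.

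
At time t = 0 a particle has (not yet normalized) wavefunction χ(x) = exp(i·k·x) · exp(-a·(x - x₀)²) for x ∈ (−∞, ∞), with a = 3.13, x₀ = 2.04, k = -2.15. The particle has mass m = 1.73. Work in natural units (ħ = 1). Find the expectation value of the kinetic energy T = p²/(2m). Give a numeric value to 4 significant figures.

2.241

T = −(ħ²/2m) d²/dx², so ⟨T⟩ = −(ħ²/2m) ∫ χ*·χ'' dx / ∫|χ|² dx; with m = 1.73.
Gaussian moments (u = x − x₀): ∫u^(2j)·e^(−2au²) du = (2j−1)!!/(4a)^j · √(π/(2a)), odd powers integrate to 0; here √(π/(2a)) = 0.70842. Derivatives: χ′ = (ik − 2au)·χ, χ″ = ((ik − 2au)² − 2a)·χ; the odd-in-u pieces drop out.
State is unnormalized: ∫|χ|² dx = 0.70842, and ∫χ*·(−ħ²/2m · χ'') dx = 1.5873, so ⟨T⟩ = 1.5873 / 0.70842.
⟨T⟩ = 2.2406.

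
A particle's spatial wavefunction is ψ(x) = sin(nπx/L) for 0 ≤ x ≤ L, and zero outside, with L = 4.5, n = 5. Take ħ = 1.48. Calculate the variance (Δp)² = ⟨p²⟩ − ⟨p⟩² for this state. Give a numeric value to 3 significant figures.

Compute ⟨p⟩ and ⟨p²⟩ separately; (Δp)² = ⟨p²⟩ − ⟨p⟩².
d/dx sin(nπx/L) = (nπ/L)·cos(nπx/L) and d²/dx² sin(nπx/L) = −(nπ/L)²·sin(nπx/L); on 0 ≤ x ≤ L, ∫sin²(nπx/L) dx = L/2 and ∫sin(nπx/L)·cos(nπx/L) dx = 0.
Normalization: ∫|ψ|² dx = 2.2500.
⟨p⟩ = 0.0000 and ⟨p²⟩ = 26.689.
(Δp)² = 26.689 − (0.0000)² = 26.689.

26.7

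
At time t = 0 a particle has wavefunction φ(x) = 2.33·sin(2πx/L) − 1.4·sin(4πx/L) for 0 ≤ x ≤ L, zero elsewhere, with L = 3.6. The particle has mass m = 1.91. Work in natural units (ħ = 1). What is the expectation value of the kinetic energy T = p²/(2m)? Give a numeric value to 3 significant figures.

T = −(ħ²/2m) d²/dx², so ⟨T⟩ = −(ħ²/2m) ∫ φ*·φ'' dx / ∫|φ|² dx; with m = 1.91.
d²/dx² sin(jπx/L) = −(jπ/L)²·sin(jπx/L); on 0 ≤ x ≤ L, ∫sin²(jπx/L) dx = L/2 and ∫sin(jπx/L)·sin(lπx/L) dx = 0 for j ≠ l, so only diagonal terms survive in ∫|φ|² and ∫φ·φ″; ∫φ·φ′ dx = [φ²/2] between the walls = 0.
State is unnormalized: ∫|φ|² dx = 13.300, and ∫φ*·(−ħ²/2m · φ'') dx = 19.046, so ⟨T⟩ = 19.046 / 13.300.
⟨T⟩ = 1.4320.

1.43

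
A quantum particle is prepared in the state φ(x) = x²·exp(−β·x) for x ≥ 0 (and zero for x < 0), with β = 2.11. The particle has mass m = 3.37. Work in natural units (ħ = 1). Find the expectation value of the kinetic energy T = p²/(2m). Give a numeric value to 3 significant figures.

0.220

T = −(ħ²/2m) d²/dx², so ⟨T⟩ = −(ħ²/2m) ∫ φ*·φ'' dx / ∫|φ|² dx; with m = 3.37.
Differentiate x²·exp(−β·x) with the product rule; every integrand then reduces to terms xʲ·e^(−2βx) on [0, ∞), with ∫₀^∞ xʲ·e^(−2βx) dx = j!/(2β)^(j+1).
State is unnormalized: ∫|φ|² dx = 0.017933, and ∫φ*·(−ħ²/2m · φ'') dx = 0.0039485, so ⟨T⟩ = 0.0039485 / 0.017933.
⟨T⟩ = 0.22018.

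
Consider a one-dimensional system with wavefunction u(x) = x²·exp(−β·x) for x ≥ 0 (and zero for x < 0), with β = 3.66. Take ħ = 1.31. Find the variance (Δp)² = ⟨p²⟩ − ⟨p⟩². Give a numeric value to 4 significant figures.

Compute ⟨p⟩ and ⟨p²⟩ separately; (Δp)² = ⟨p²⟩ − ⟨p⟩².
Differentiate x²·exp(−β·x) with the product rule; every integrand then reduces to terms xʲ·e^(−2βx) on [0, ∞), with ∫₀^∞ xʲ·e^(−2βx) dx = j!/(2β)^(j+1).
Normalization: ∫|u|² dx = 0.0011420.
⟨p⟩ = 0.0000 and ⟨p²⟩ = 7.6627.
(Δp)² = 7.6627 − (0.0000)² = 7.6627.

7.663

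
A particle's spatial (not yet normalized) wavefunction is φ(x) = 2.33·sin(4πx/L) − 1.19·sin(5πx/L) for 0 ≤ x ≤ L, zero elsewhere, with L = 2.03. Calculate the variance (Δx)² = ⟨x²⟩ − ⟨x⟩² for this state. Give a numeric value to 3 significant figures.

Compute ⟨x⟩ and ⟨x²⟩ separately, then (Δx)² = ⟨x²⟩ − ⟨x⟩².
On 0 ≤ x ≤ L (j ≠ l): ∫sin²(jπx/L) dx = L/2, ∫sin(jπx/L)·sin(lπx/L) dx = 0; diagonal moments ∫x·sin²(jπx/L) dx = L²/4, ∫x²·sin²(jπx/L) dx = L³·(1/6 − 1/(4j²π²)); cross terms ∫x·sin(jπx/L)·sin(lπx/L) dx = 0 for j + l even and −4jlL²/(π²(j² − l²)²) for j + l odd, ∫x²·sin(jπx/L)·sin(lπx/L) dx = (−1)^(j+l)·4jlL³/(π²(j² − l²)²); higher powers the same way via product-to-sum and parts.
Normalization: ∫|φ|² dx = 6.9477.
⟨x⟩ = 1.3441 and ⟨x²⟩ = 2.0297.
(Δx)² = 2.0297 − (1.3441)² = 0.22299.

0.223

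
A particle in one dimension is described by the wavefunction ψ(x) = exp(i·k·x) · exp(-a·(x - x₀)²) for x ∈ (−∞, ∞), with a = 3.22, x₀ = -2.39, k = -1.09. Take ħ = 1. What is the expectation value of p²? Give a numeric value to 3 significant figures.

p² ψ = −ħ² d²ψ/dx²; ⟨p²⟩ = −ħ² ∫ ψ*·ψ'' dx / ∫|ψ|² dx.
Gaussian moments (u = x − x₀): ∫u^(2j)·e^(−2au²) du = (2j−1)!!/(4a)^j · √(π/(2a)), odd powers integrate to 0; here √(π/(2a)) = 0.69844. Derivatives: ψ′ = (ik − 2au)·ψ, ψ″ = ((ik − 2au)² − 2a)·ψ; the odd-in-u pieces drop out.
State is unnormalized: ∫|ψ|² dx = 0.69844, and ∫ψ*·(−ħ² ψ'') dx = 3.0788, so ⟨p²⟩ = 3.0788 / 0.69844.
⟨p²⟩ = 4.4081.

4.41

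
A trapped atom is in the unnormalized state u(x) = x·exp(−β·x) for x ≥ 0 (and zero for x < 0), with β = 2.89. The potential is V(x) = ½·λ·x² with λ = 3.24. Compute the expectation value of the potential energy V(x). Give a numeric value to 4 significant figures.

⟨V⟩ = ∫ V(x)·|u|² dx / ∫|u|² dx.
Every integrand reduces to terms xʲ·e^(−2βx) on [0, ∞); use ∫₀^∞ xʲ·e^(−2βx) dx = j!/(2β)^(j+1).
State is unnormalized: ∫|u|² dx = 0.010357, and ∫u*·V(x)·u dx = 0.0060268, so ⟨V⟩ = 0.0060268 / 0.010357.
⟨V⟩ = 0.58189.

0.5819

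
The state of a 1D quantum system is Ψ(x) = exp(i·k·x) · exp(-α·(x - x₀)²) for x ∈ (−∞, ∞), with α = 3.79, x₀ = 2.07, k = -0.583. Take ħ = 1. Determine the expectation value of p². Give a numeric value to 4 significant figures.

4.130

p² Ψ = −ħ² d²Ψ/dx²; ⟨p²⟩ = −ħ² ∫ Ψ*·Ψ'' dx / ∫|Ψ|² dx.
Gaussian moments (u = x − x₀): ∫u^(2j)·e^(−2αu²) du = (2j−1)!!/(4α)^j · √(π/(2α)), odd powers integrate to 0; here √(π/(2α)) = 0.64378. Derivatives: Ψ′ = (ik − 2αu)·Ψ, Ψ″ = ((ik − 2αu)² − 2α)·Ψ; the odd-in-u pieces drop out.
State is unnormalized: ∫|Ψ|² dx = 0.64378, and ∫Ψ*·(−ħ² Ψ'') dx = 2.6588, so ⟨p²⟩ = 2.6588 / 0.64378.
⟨p²⟩ = 4.1299.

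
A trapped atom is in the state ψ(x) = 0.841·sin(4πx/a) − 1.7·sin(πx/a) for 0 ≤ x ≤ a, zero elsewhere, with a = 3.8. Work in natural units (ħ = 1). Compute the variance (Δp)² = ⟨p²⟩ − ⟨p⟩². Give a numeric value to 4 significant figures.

Compute ⟨p⟩ and ⟨p²⟩ separately; (Δp)² = ⟨p²⟩ − ⟨p⟩².
d²/dx² sin(jπx/a) = −(jπ/a)²·sin(jπx/a); on 0 ≤ x ≤ a, ∫sin²(jπx/a) dx = a/2 and ∫sin(jπx/a)·sin(lπx/a) dx = 0 for j ≠ l, so only diagonal terms survive in ∫|ψ|² and ∫ψ·ψ″; ∫ψ·ψ′ dx = [ψ²/2] between the walls = 0.
Normalization: ∫|ψ|² dx = 6.8348.
⟨p⟩ = 0.0000 and ⟨p²⟩ = 2.6993.
(Δp)² = 2.6993 − (0.0000)² = 2.6993.

2.699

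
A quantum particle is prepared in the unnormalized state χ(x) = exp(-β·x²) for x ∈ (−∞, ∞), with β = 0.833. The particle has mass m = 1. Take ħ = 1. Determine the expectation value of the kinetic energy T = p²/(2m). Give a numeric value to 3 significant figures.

0.417

T = −(ħ²/2m) d²/dx², so ⟨T⟩ = −(ħ²/2m) ∫ χ*·χ'' dx / ∫|χ|² dx; with m = 1.
Gaussian moments: ∫x^(2j)·e^(−2βx²) dx = (2j−1)!!/(4β)^j · √(π/(2β)), odd powers integrate to 0; here √(π/(2β)) = 1.3732. Derivatives: d/dx e^(−βx²) = −2βx·e^(−βx²), d²/dx² e^(−βx²) = (4β²x² − 2β)·e^(−βx²).
State is unnormalized: ∫|χ|² dx = 1.3732, and ∫χ*·(−ħ²/2m · χ'') dx = 0.57194, so ⟨T⟩ = 0.57194 / 1.3732.
⟨T⟩ = 0.41650.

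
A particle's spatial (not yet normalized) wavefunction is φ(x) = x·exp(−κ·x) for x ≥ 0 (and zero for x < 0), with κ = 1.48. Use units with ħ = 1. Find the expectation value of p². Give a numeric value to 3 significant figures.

2.19

p² φ = −ħ² d²φ/dx²; ⟨p²⟩ = −ħ² ∫ φ*·φ'' dx / ∫|φ|² dx.
Differentiate x·exp(−κ·x) with the product rule; every integrand then reduces to terms xʲ·e^(−2κx) on [0, ∞), with ∫₀^∞ xʲ·e^(−2κx) dx = j!/(2κ)^(j+1).
State is unnormalized: ∫|φ|² dx = 0.077118, and ∫φ*·(−ħ² φ'') dx = 0.16892, so ⟨p²⟩ = 0.16892 / 0.077118.
⟨p²⟩ = 2.1904.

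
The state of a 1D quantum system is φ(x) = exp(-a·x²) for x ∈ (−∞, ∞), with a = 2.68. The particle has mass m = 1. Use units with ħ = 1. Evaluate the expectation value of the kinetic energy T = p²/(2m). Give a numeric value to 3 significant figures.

T = −(ħ²/2m) d²/dx², so ⟨T⟩ = −(ħ²/2m) ∫ φ*·φ'' dx / ∫|φ|² dx; with m = 1.
Gaussian moments: ∫x^(2j)·e^(−2ax²) dx = (2j−1)!!/(4a)^j · √(π/(2a)), odd powers integrate to 0; here √(π/(2a)) = 0.76558. Derivatives: d/dx e^(−ax²) = −2ax·e^(−ax²), d²/dx² e^(−ax²) = (4a²x² − 2a)·e^(−ax²).
State is unnormalized: ∫|φ|² dx = 0.76558, and ∫φ*·(−ħ²/2m · φ'') dx = 1.0259, so ⟨T⟩ = 1.0259 / 0.76558.
⟨T⟩ = 1.3400.

1.34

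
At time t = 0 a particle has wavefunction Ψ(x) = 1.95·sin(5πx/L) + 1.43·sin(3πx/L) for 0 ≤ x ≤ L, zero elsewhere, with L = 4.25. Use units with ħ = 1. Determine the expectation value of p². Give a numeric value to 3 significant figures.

10.6

p² Ψ = −ħ² d²Ψ/dx²; ⟨p²⟩ = −ħ² ∫ Ψ*·Ψ'' dx / ∫|Ψ|² dx.
d²/dx² sin(jπx/L) = −(jπ/L)²·sin(jπx/L); on 0 ≤ x ≤ L, ∫sin²(jπx/L) dx = L/2 and ∫sin(jπx/L)·sin(lπx/L) dx = 0 for j ≠ l, so only diagonal terms survive in ∫|Ψ|² and ∫Ψ·Ψ″; ∫Ψ·Ψ′ dx = [Ψ²/2] between the walls = 0.
State is unnormalized: ∫|Ψ|² dx = 12.426, and ∫Ψ*·(−ħ² Ψ'') dx = 131.75, so ⟨p²⟩ = 131.75 / 12.426.
⟨p²⟩ = 10.603.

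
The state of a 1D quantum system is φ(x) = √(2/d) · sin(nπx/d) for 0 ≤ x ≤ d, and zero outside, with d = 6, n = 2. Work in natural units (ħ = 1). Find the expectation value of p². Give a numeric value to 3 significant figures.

1.10

p² φ = −ħ² d²φ/dx²; ⟨p²⟩ = −ħ² ∫ φ*·φ'' dx.
d/dx sin(nπx/d) = (nπ/d)·cos(nπx/d) and d²/dx² sin(nπx/d) = −(nπ/d)²·sin(nπx/d); on 0 ≤ x ≤ d, ∫sin²(nπx/d) dx = d/2 and ∫sin(nπx/d)·cos(nπx/d) dx = 0.
⟨p²⟩ = 1.0966.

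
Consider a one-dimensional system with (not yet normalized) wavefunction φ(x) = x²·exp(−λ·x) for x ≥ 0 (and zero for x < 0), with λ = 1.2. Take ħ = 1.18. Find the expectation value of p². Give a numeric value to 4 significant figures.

p² φ = −ħ² d²φ/dx²; ⟨p²⟩ = −ħ² ∫ φ*·φ'' dx / ∫|φ|² dx.
Differentiate x²·exp(−λ·x) with the product rule; every integrand then reduces to terms xʲ·e^(−2λx) on [0, ∞), with ∫₀^∞ xʲ·e^(−2λx) dx = j!/(2λ)^(j+1).
State is unnormalized: ∫|φ|² dx = 0.30141, and ∫φ*·(−ħ² φ'') dx = 0.20145, so ⟨p²⟩ = 0.20145 / 0.30141.
⟨p²⟩ = 0.66835.

0.6684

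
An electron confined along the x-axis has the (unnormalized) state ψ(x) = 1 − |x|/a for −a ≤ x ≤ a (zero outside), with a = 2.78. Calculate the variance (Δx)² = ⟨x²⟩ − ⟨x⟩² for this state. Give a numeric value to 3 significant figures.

Compute ⟨x⟩ and ⟨x²⟩ separately, then (Δx)² = ⟨x²⟩ − ⟨x⟩².
ψ is even, so ∫ over [−a, a] = 2∫₀ᵃ with ψ = 1 − x/a there: ∫₀ᵃ (1 − x/a)² dx = a/3, ∫₀ᵃ x²(1 − x/a)² dx = a³/30, ∫₀ᵃ x⁴(1 − x/a)² dx = a⁵/105.
Normalization: ∫|ψ|² dx = 1.8533.
⟨x⟩ = 0.0000 and ⟨x²⟩ = 0.77284.
(Δx)² = 0.77284 − (0.0000)² = 0.77284.

0.773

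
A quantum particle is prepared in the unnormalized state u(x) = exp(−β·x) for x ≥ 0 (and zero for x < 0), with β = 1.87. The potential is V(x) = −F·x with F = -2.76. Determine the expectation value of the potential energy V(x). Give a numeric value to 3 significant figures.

0.738

⟨V⟩ = ∫ V(x)·|u|² dx / ∫|u|² dx.
Every integrand reduces to terms xʲ·e^(−2βx) on [0, ∞); use ∫₀^∞ xʲ·e^(−2βx) dx = j!/(2β)^(j+1).
State is unnormalized: ∫|u|² dx = 0.26738, and ∫u*·V(x)·u dx = 0.19732, so ⟨V⟩ = 0.19732 / 0.26738.
⟨V⟩ = 0.73797.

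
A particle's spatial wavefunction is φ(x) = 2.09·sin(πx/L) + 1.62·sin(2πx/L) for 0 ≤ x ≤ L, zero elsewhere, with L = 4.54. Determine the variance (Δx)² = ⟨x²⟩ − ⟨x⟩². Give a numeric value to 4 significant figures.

Compute ⟨x⟩ and ⟨x²⟩ separately, then (Δx)² = ⟨x²⟩ − ⟨x⟩².
On 0 ≤ x ≤ L (j ≠ l): ∫sin²(jπx/L) dx = L/2, ∫sin(jπx/L)·sin(lπx/L) dx = 0; diagonal moments ∫x·sin²(jπx/L) dx = L²/4, ∫x²·sin²(jπx/L) dx = L³·(1/6 − 1/(4j²π²)); cross terms ∫x·sin(jπx/L)·sin(lπx/L) dx = 0 for j + l even and −4jlL²/(π²(j² − l²)²) for j + l odd, ∫x²·sin(jπx/L)·sin(lπx/L) dx = (−1)^(j+l)·4jlL³/(π²(j² − l²)²); higher powers the same way via product-to-sum and parts.
Normalization: ∫|φ|² dx = 15.873.
⟨x⟩ = 1.4781 and ⟨x²⟩ = 2.5249.
(Δx)² = 2.5249 − (1.4781)² = 0.34020.

0.3402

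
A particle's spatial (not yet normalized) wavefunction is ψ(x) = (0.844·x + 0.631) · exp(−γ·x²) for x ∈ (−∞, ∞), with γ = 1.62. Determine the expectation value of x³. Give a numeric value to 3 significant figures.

0.150

⟨x³⟩ = ∫ x³·|ψ|² dx / ∫|ψ|² dx (integrals over the domain).
Expand each integrand as polynomial × e^(−2γx²) and use ∫x^(2j)·e^(−2γx²) dx = (2j−1)!!/(4γ)^j · √(π/(2γ)), odd powers → 0; here √(π/(2γ)) = 0.98470.
State is unnormalized: ∫|ψ|² dx = 0.50031, and ∫ψ*·x³·ψ dx = 0.074933, so ⟨x³⟩ = 0.074933 / 0.50031.
⟨x³⟩ = 0.14977.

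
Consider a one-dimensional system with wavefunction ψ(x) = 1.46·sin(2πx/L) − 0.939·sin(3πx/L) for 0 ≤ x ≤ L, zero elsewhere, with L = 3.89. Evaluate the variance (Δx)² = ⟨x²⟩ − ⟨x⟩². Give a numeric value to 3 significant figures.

0.626

Compute ⟨x⟩ and ⟨x²⟩ separately, then (Δx)² = ⟨x²⟩ − ⟨x⟩².
On 0 ≤ x ≤ L (j ≠ l): ∫sin²(jπx/L) dx = L/2, ∫sin(jπx/L)·sin(lπx/L) dx = 0; diagonal moments ∫x·sin²(jπx/L) dx = L²/4, ∫x²·sin²(jπx/L) dx = L³·(1/6 − 1/(4j²π²)); cross terms ∫x·sin(jπx/L)·sin(lπx/L) dx = 0 for j + l even and −4jlL²/(π²(j² − l²)²) for j + l odd, ∫x²·sin(jπx/L)·sin(lπx/L) dx = (−1)^(j+l)·4jlL³/(π²(j² − l²)²); higher powers the same way via product-to-sum and parts.
Normalization: ∫|ψ|² dx = 5.8609.
⟨x⟩ = 2.6336 and ⟨x²⟩ = 7.5621.
(Δx)² = 7.5621 − (2.6336)² = 0.62637.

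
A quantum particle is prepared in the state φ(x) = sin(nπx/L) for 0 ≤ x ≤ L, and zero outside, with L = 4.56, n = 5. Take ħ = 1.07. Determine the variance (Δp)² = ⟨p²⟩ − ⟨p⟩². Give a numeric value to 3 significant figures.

Compute ⟨p⟩ and ⟨p²⟩ separately; (Δp)² = ⟨p²⟩ − ⟨p⟩².
d/dx sin(nπx/L) = (nπ/L)·cos(nπx/L) and d²/dx² sin(nπx/L) = −(nπ/L)²·sin(nπx/L); on 0 ≤ x ≤ L, ∫sin²(nπx/L) dx = L/2 and ∫sin(nπx/L)·cos(nπx/L) dx = 0.
Normalization: ∫|φ|² dx = 2.2800.
⟨p⟩ = 0.0000 and ⟨p²⟩ = 13.586.
(Δp)² = 13.586 − (0.0000)² = 13.586.

13.6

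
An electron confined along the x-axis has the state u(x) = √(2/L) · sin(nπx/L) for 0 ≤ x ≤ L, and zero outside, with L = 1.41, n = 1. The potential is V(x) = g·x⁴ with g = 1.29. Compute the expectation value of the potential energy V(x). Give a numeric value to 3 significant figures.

0.582

⟨V⟩ = ∫ V(x)·|u|² dx.
With sin²θ = (1 − cos2θ)/2 on 0 ≤ x ≤ L: ∫sin²(nπx/L) dx = L/2, ∫x·sin²(nπx/L) dx = L²/4, ∫x²·sin²(nπx/L) dx = L³·(1/6 − 1/(4n²π²)); higher powers xᵏ the same way, integrating xᵏ·cos(2nπx/L) by parts.
⟨V⟩ = 0.58166.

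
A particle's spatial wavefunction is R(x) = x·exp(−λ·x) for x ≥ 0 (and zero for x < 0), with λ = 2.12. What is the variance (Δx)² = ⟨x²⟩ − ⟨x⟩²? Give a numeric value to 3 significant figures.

0.167

Compute ⟨x⟩ and ⟨x²⟩ separately, then (Δx)² = ⟨x²⟩ − ⟨x⟩².
Every integrand reduces to terms xʲ·e^(−2λx) on [0, ∞); use ∫₀^∞ xʲ·e^(−2λx) dx = j!/(2λ)^(j+1).
Normalization: ∫|R|² dx = 0.026238.
⟨x⟩ = 0.70755 and ⟨x²⟩ = 0.66750.
(Δx)² = 0.66750 − (0.70755)² = 0.16687.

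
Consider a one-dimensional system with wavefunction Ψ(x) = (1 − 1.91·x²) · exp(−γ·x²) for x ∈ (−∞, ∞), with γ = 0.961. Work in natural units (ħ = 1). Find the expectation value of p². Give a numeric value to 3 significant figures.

4.79

p² Ψ = −ħ² d²Ψ/dx²; ⟨p²⟩ = −ħ² ∫ Ψ*·Ψ'' dx / ∫|Ψ|² dx.
Expand each integrand as polynomial × e^(−2γx²) and use ∫x^(2j)·e^(−2γx²) dx = (2j−1)!!/(4γ)^j · √(π/(2γ)), odd powers → 0; here √(π/(2γ)) = 1.2785. Differentiate with the product rule, d/dx e^(−γx²) = −2γx·e^(−γx²).
State is unnormalized: ∫|Ψ|² dx = 0.95492, and ∫Ψ*·(−ħ² Ψ'') dx = 4.5729, so ⟨p²⟩ = 4.5729 / 0.95492.
⟨p²⟩ = 4.7888.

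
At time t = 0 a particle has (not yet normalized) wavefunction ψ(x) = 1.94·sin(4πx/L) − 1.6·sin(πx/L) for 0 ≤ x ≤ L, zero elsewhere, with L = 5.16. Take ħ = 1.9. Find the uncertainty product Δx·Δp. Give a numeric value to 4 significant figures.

Δx = √(⟨x²⟩−⟨x⟩²), Δp = √(⟨p²⟩−⟨p⟩²).
On 0 ≤ x ≤ L (j ≠ l): ∫sin²(jπx/L) dx = L/2, ∫sin(jπx/L)·sin(lπx/L) dx = 0; diagonal moments ∫x·sin²(jπx/L) dx = L²/4, ∫x²·sin²(jπx/L) dx = L³·(1/6 − 1/(4j²π²)); cross terms ∫x·sin(jπx/L)·sin(lπx/L) dx = 0 for j + l even and −4jlL²/(π²(j² − l²)²) for j + l odd, ∫x²·sin(jπx/L)·sin(lπx/L) dx = (−1)^(j+l)·4jlL³/(π²(j² − l²)²); higher powers the same way via product-to-sum and parts. d²/dx² sin(jπx/L) = −(jπ/L)²·sin(jπx/L); on 0 ≤ x ≤ L, ∫sin²(jπx/L) dx = L/2 and ∫sin(jπx/L)·sin(lπx/L) dx = 0 for j ≠ l, so only diagonal terms survive in ∫|ψ|² and ∫ψ·ψ″; ∫ψ·ψ′ dx = [ψ²/2] between the walls = 0.
Normalization: ∫|ψ|² dx = 16.315.
⟨x⟩ = 2.6530, ⟨x²⟩ = 8.6556 ⇒ Δx = 1.2717.
⟨p⟩ = 0.0000, ⟨p²⟩ = 13.285 ⇒ Δp = 3.6448.
Δx·Δp = 4.6351.

4.635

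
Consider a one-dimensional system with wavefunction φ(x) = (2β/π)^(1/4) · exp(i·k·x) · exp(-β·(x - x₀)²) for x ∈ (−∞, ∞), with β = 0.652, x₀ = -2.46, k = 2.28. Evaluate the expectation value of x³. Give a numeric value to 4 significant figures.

⟨x³⟩ = ∫ x³·|φ|² dx (integrals over the domain).
Gaussian moments (u = x − x₀): ∫u^(2j)·e^(−2βu²) du = (2j−1)!!/(4β)^j · √(π/(2β)), odd powers integrate to 0; here √(π/(2β)) = 1.5522.
⟨x³⟩ = -17.717.

-17.72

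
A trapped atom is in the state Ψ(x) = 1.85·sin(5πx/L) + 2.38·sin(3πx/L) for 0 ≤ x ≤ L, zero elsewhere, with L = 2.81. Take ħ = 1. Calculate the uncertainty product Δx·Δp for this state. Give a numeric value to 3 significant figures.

4.31

Δx = √(⟨x²⟩−⟨x⟩²), Δp = √(⟨p²⟩−⟨p⟩²).
On 0 ≤ x ≤ L (j ≠ l): ∫sin²(jπx/L) dx = L/2, ∫sin(jπx/L)·sin(lπx/L) dx = 0; diagonal moments ∫x·sin²(jπx/L) dx = L²/4, ∫x²·sin²(jπx/L) dx = L³·(1/6 − 1/(4j²π²)); cross terms ∫x·sin(jπx/L)·sin(lπx/L) dx = 0 for j + l even and −4jlL²/(π²(j² − l²)²) for j + l odd, ∫x²·sin(jπx/L)·sin(lπx/L) dx = (−1)^(j+l)·4jlL³/(π²(j² − l²)²); higher powers the same way via product-to-sum and parts. d²/dx² sin(jπx/L) = −(jπ/L)²·sin(jπx/L); on 0 ≤ x ≤ L, ∫sin²(jπx/L) dx = L/2 and ∫sin(jπx/L)·sin(lπx/L) dx = 0 for j ≠ l, so only diagonal terms survive in ∫|Ψ|² and ∫Ψ·Ψ″; ∫Ψ·Ψ′ dx = [Ψ²/2] between the walls = 0.
Normalization: ∫|Ψ|² dx = 12.767.
⟨x⟩ = 1.4050, ⟨x²⟩ = 2.9617 ⇒ Δx = 0.99383.
⟨p⟩ = 0.0000, ⟨p²⟩ = 18.782 ⇒ Δp = 4.3338.
Δx·Δp = 4.3071.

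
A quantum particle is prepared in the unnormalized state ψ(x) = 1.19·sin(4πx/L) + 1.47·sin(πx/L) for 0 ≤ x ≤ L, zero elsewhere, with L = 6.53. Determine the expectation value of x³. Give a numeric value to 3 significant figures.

50.8

⟨x³⟩ = ∫ x³·|ψ|² dx / ∫|ψ|² dx (integrals over the domain).
On 0 ≤ x ≤ L (j ≠ l): ∫sin²(jπx/L) dx = L/2, ∫sin(jπx/L)·sin(lπx/L) dx = 0; diagonal moments ∫x·sin²(jπx/L) dx = L²/4, ∫x²·sin²(jπx/L) dx = L³·(1/6 − 1/(4j²π²)); cross terms ∫x·sin(jπx/L)·sin(lπx/L) dx = 0 for j + l even and −4jlL²/(π²(j² − l²)²) for j + l odd, ∫x²·sin(jπx/L)·sin(lπx/L) dx = (−1)^(j+l)·4jlL³/(π²(j² − l²)²); higher powers the same way via product-to-sum and parts.
State is unnormalized: ∫|ψ|² dx = 11.679, and ∫ψ*·x³·ψ dx = 593.04, so ⟨x³⟩ = 593.04 / 11.679.
⟨x³⟩ = 50.779.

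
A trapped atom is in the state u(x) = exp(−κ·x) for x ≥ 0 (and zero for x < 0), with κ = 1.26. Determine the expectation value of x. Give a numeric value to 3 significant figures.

⟨x⟩ = ∫ x·|u|² dx / ∫|u|² dx (integrals over the domain).
Every integrand reduces to terms xʲ·e^(−2κx) on [0, ∞); use ∫₀^∞ xʲ·e^(−2κx) dx = j!/(2κ)^(j+1).
State is unnormalized: ∫|u|² dx = 0.39683, and ∫u*·x·u dx = 0.15747, so ⟨x⟩ = 0.15747 / 0.39683.
⟨x⟩ = 0.39683.

0.397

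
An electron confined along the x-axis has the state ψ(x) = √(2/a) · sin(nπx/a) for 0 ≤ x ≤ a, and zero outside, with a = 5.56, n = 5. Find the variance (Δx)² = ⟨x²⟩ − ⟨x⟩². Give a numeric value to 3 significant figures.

2.51

Compute ⟨x⟩ and ⟨x²⟩ separately, then (Δx)² = ⟨x²⟩ − ⟨x⟩².
With sin²θ = (1 − cos2θ)/2 on 0 ≤ x ≤ a: ∫sin²(nπx/a) dx = a/2, ∫x·sin²(nπx/a) dx = a²/4, ∫x²·sin²(nπx/a) dx = a³·(1/6 − 1/(4n²π²)); higher powers xᵏ the same way, integrating xᵏ·cos(2nπx/a) by parts.
⟨x⟩ = 2.7800 and ⟨x²⟩ = 10.242.
(Δx)² = 10.242 − (2.7800)² = 2.5135.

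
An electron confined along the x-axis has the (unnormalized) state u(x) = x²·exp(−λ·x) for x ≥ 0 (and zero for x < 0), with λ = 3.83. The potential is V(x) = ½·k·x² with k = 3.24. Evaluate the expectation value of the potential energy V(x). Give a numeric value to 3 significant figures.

⟨V⟩ = ∫ V(x)·|u|² dx / ∫|u|² dx.
Every integrand reduces to terms xʲ·e^(−2λx) on [0, ∞); use ∫₀^∞ xʲ·e^(−2λx) dx = j!/(2λ)^(j+1).
State is unnormalized: ∫|u|² dx = 0.00091005, and ∫u*·V(x)·u dx = 0.00075378, so ⟨V⟩ = 0.00075378 / 0.00091005.
⟨V⟩ = 0.82828.

0.828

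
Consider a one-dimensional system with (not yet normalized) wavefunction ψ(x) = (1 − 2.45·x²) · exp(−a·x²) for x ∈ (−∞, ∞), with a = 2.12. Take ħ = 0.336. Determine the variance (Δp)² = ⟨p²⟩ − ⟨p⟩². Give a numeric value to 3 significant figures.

0.769

Compute ⟨p⟩ and ⟨p²⟩ separately; (Δp)² = ⟨p²⟩ − ⟨p⟩².
Expand each integrand as polynomial × e^(−2ax²) and use ∫x^(2j)·e^(−2ax²) dx = (2j−1)!!/(4a)^j · √(π/(2a)), odd powers → 0; here √(π/(2a)) = 0.86078. Differentiate with the product rule, d/dx e^(−ax²) = −2ax·e^(−ax²).
Normalization: ∫|ψ|² dx = 0.57895.
⟨p⟩ = 0.0000 and ⟨p²⟩ = 0.76940.
(Δp)² = 0.76940 − (0.0000)² = 0.76940.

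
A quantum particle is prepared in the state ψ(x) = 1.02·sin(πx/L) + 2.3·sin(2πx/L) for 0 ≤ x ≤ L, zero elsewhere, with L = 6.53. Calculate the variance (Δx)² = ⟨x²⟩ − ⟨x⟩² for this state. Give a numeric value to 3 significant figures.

1.99

Compute ⟨x⟩ and ⟨x²⟩ separately, then (Δx)² = ⟨x²⟩ − ⟨x⟩².
On 0 ≤ x ≤ L (j ≠ l): ∫sin²(jπx/L) dx = L/2, ∫sin(jπx/L)·sin(lπx/L) dx = 0; diagonal moments ∫x·sin²(jπx/L) dx = L²/4, ∫x²·sin²(jπx/L) dx = L³·(1/6 − 1/(4j²π²)); cross terms ∫x·sin(jπx/L)·sin(lπx/L) dx = 0 for j + l even and −4jlL²/(π²(j² − l²)²) for j + l odd, ∫x²·sin(jπx/L)·sin(lπx/L) dx = (−1)^(j+l)·4jlL³/(π²(j² − l²)²); higher powers the same way via product-to-sum and parts.
Normalization: ∫|ψ|² dx = 20.669.
⟨x⟩ = 2.3932 and ⟨x²⟩ = 7.7144.
(Δx)² = 7.7144 − (2.3932)² = 1.9870.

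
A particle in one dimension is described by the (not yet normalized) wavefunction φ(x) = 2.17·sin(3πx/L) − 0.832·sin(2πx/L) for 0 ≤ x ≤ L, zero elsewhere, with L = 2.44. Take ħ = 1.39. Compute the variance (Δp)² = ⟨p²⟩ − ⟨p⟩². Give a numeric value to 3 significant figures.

Compute ⟨p⟩ and ⟨p²⟩ separately; (Δp)² = ⟨p²⟩ − ⟨p⟩².
d²/dx² sin(jπx/L) = −(jπ/L)²·sin(jπx/L); on 0 ≤ x ≤ L, ∫sin²(jπx/L) dx = L/2 and ∫sin(jπx/L)·sin(lπx/L) dx = 0 for j ≠ l, so only diagonal terms survive in ∫|φ|² and ∫φ·φ″; ∫φ·φ′ dx = [φ²/2] between the walls = 0.
Normalization: ∫|φ|² dx = 6.5894.
⟨p⟩ = 0.0000 and ⟨p²⟩ = 26.774.
(Δp)² = 26.774 − (0.0000)² = 26.774.

26.8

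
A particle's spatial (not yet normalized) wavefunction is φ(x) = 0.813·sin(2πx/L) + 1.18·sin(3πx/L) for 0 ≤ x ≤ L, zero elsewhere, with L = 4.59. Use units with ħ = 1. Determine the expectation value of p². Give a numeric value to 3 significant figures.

p² φ = −ħ² d²φ/dx²; ⟨p²⟩ = −ħ² ∫ φ*·φ'' dx / ∫|φ|² dx.
d²/dx² sin(jπx/L) = −(jπ/L)²·sin(jπx/L); on 0 ≤ x ≤ L, ∫sin²(jπx/L) dx = L/2 and ∫sin(jπx/L)·sin(lπx/L) dx = 0 for j ≠ l, so only diagonal terms survive in ∫|φ|² and ∫φ·φ″; ∫φ·φ′ dx = [φ²/2] between the walls = 0.
State is unnormalized: ∫|φ|² dx = 4.7125, and ∫φ*·(−ħ² φ'') dx = 16.315, so ⟨p²⟩ = 16.315 / 4.7125.
⟨p²⟩ = 3.4622.

3.46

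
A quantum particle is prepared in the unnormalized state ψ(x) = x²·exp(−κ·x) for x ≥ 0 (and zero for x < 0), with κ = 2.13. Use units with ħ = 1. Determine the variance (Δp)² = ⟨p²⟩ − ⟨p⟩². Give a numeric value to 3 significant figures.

1.51

Compute ⟨p⟩ and ⟨p²⟩ separately; (Δp)² = ⟨p²⟩ − ⟨p⟩².
Differentiate x²·exp(−κ·x) with the product rule; every integrand then reduces to terms xʲ·e^(−2κx) on [0, ∞), with ∫₀^∞ xʲ·e^(−2κx) dx = j!/(2κ)^(j+1).
Normalization: ∫|ψ|² dx = 0.017107.
⟨p⟩ = 0.0000 and ⟨p²⟩ = 1.5123.
(Δp)² = 1.5123 − (0.0000)² = 1.5123.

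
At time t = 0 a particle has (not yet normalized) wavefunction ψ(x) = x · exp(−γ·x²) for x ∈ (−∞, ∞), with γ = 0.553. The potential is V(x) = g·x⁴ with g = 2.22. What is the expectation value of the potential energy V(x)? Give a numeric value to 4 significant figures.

6.806

⟨V⟩ = ∫ V(x)·|ψ|² dx / ∫|ψ|² dx.
Expand each integrand as polynomial × e^(−2γx²) and use ∫x^(2j)·e^(−2γx²) dx = (2j−1)!!/(4γ)^j · √(π/(2γ)), odd powers → 0; here √(π/(2γ)) = 1.6854.
State is unnormalized: ∫|ψ|² dx = 0.76193, and ∫ψ*·V(x)·ψ dx = 5.1854, so ⟨V⟩ = 5.1854 / 0.76193.
⟨V⟩ = 6.8057.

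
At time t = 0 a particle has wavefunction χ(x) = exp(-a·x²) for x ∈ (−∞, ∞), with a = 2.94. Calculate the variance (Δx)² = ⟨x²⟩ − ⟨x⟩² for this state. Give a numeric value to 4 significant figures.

Compute ⟨x⟩ and ⟨x²⟩ separately, then (Δx)² = ⟨x²⟩ − ⟨x⟩².
Gaussian moments: ∫x^(2j)·e^(−2ax²) dx = (2j−1)!!/(4a)^j · √(π/(2a)), odd powers integrate to 0; here √(π/(2a)) = 0.73095.
Normalization: ∫|χ|² dx = 0.73095.
⟨x⟩ = 0.0000 and ⟨x²⟩ = 0.085034.
(Δx)² = 0.085034 − (0.0000)² = 0.085034.

0.08503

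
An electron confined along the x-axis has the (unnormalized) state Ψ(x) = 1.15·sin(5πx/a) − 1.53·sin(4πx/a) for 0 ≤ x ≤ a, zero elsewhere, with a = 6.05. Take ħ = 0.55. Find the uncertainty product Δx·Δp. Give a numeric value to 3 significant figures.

Δx = √(⟨x²⟩−⟨x⟩²), Δp = √(⟨p²⟩−⟨p⟩²).
On 0 ≤ x ≤ a (j ≠ l): ∫sin²(jπx/a) dx = a/2, ∫sin(jπx/a)·sin(lπx/a) dx = 0; diagonal moments ∫x·sin²(jπx/a) dx = a²/4, ∫x²·sin²(jπx/a) dx = a³·(1/6 − 1/(4j²π²)); cross terms ∫x·sin(jπx/a)·sin(lπx/a) dx = 0 for j + l even and −4jla²/(π²(j² − l²)²) for j + l odd, ∫x²·sin(jπx/a)·sin(lπx/a) dx = (−1)^(j+l)·4jla³/(π²(j² − l²)²); higher powers the same way via product-to-sum and parts. d²/dx² sin(jπx/a) = −(jπ/a)²·sin(jπx/a); on 0 ≤ x ≤ a, ∫sin²(jπx/a) dx = a/2 and ∫sin(jπx/a)·sin(lπx/a) dx = 0 for j ≠ l, so only diagonal terms survive in ∫|Ψ|² and ∫Ψ·Ψ″; ∫Ψ·Ψ′ dx = [Ψ²/2] between the walls = 0.
Normalization: ∫|Ψ|² dx = 11.082.
⟨x⟩ = 4.1881, ⟨x²⟩ = 19.137 ⇒ Δx = 1.2635.
⟨p⟩ = 0.0000, ⟨p²⟩ = 1.5701 ⇒ Δp = 1.2530.
Δx·Δp = 1.5832.

1.58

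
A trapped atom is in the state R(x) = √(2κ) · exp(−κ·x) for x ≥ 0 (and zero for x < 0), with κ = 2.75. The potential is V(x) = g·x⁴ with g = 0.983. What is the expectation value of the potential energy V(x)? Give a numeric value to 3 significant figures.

0.0258

⟨V⟩ = ∫ V(x)·|R|² dx.
Every integrand reduces to terms xʲ·e^(−2κx) on [0, ∞); use ∫₀^∞ xʲ·e^(−2κx) dx = j!/(2κ)^(j+1).
⟨V⟩ = 0.025782.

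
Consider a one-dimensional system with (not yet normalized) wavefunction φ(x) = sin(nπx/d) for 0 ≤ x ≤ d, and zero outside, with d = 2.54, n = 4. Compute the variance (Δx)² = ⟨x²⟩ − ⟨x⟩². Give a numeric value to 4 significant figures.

Compute ⟨x⟩ and ⟨x²⟩ separately, then (Δx)² = ⟨x²⟩ − ⟨x⟩².
With sin²θ = (1 − cos2θ)/2 on 0 ≤ x ≤ d: ∫sin²(nπx/d) dx = d/2, ∫x·sin²(nπx/d) dx = d²/4, ∫x²·sin²(nπx/d) dx = d³·(1/6 − 1/(4n²π²)); higher powers xᵏ the same way, integrating xᵏ·cos(2nπx/d) by parts.
Normalization: ∫|φ|² dx = 1.2700.
⟨x⟩ = 1.2700 and ⟨x²⟩ = 2.1301.
(Δx)² = 2.1301 − (1.2700)² = 0.51721.

0.5172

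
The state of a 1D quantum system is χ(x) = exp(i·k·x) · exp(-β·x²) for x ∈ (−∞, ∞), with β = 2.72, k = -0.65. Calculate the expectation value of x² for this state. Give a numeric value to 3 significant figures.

⟨x²⟩ = ∫ x²·|χ|² dx / ∫|χ|² dx (integrals over the domain).
Gaussian moments: ∫x^(2j)·e^(−2βx²) dx = (2j−1)!!/(4β)^j · √(π/(2β)), odd powers integrate to 0; here √(π/(2β)) = 0.75993.
State is unnormalized: ∫|χ|² dx = 0.75993, and ∫χ*·x²·χ dx = 0.069847, so ⟨x²⟩ = 0.069847 / 0.75993.
⟨x²⟩ = 0.091912.

0.0919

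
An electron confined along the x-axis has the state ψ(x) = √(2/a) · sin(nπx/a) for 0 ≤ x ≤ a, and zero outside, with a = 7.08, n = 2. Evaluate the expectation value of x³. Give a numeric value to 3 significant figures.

⟨x³⟩ = ∫ x³·|ψ|² dx (integrals over the domain).
With sin²θ = (1 − cos2θ)/2 on 0 ≤ x ≤ a: ∫sin²(nπx/a) dx = a/2, ∫x·sin²(nπx/a) dx = a²/4, ∫x²·sin²(nπx/a) dx = a³·(1/6 − 1/(4n²π²)); higher powers xᵏ the same way, integrating xᵏ·cos(2nπx/a) by parts.
⟨x³⟩ = 81.982.

82.0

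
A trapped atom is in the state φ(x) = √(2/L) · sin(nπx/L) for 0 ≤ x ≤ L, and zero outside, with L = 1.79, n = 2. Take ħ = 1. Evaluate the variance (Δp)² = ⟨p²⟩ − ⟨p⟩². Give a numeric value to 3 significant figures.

Compute ⟨p⟩ and ⟨p²⟩ separately; (Δp)² = ⟨p²⟩ − ⟨p⟩².
d/dx sin(nπx/L) = (nπ/L)·cos(nπx/L) and d²/dx² sin(nπx/L) = −(nπ/L)²·sin(nπx/L); on 0 ≤ x ≤ L, ∫sin²(nπx/L) dx = L/2 and ∫sin(nπx/L)·cos(nπx/L) dx = 0.
⟨p⟩ = 0.0000 and ⟨p²⟩ = 12.321.
(Δp)² = 12.321 − (0.0000)² = 12.321.

12.3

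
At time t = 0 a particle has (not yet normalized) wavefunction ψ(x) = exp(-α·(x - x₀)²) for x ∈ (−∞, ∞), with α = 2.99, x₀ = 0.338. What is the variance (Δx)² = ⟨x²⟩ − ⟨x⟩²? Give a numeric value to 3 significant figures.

Compute ⟨x⟩ and ⟨x²⟩ separately, then (Δx)² = ⟨x²⟩ − ⟨x⟩².
Gaussian moments (u = x − x₀): ∫u^(2j)·e^(−2αu²) du = (2j−1)!!/(4α)^j · √(π/(2α)), odd powers integrate to 0; here √(π/(2α)) = 0.72481.
Normalization: ∫|ψ|² dx = 0.72481.
⟨x⟩ = 0.33800 and ⟨x²⟩ = 0.19786.
(Δx)² = 0.19786 − (0.33800)² = 0.083612.

0.0836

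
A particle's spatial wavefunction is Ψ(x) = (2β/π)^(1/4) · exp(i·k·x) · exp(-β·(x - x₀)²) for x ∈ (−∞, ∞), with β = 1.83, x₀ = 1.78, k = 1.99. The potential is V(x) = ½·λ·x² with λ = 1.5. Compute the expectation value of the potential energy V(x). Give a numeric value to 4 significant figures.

⟨V⟩ = ∫ V(x)·|Ψ|² dx.
Gaussian moments (u = x − x₀): ∫u^(2j)·e^(−2βu²) du = (2j−1)!!/(4β)^j · √(π/(2β)), odd powers integrate to 0; here √(π/(2β)) = 0.92648.
⟨V⟩ = 2.4788.

2.479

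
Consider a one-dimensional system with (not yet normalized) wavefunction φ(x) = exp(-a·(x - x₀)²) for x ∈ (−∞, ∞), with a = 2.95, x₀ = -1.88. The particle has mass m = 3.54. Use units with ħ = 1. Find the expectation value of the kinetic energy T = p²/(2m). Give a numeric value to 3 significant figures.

T = −(ħ²/2m) d²/dx², so ⟨T⟩ = −(ħ²/2m) ∫ φ*·φ'' dx / ∫|φ|² dx; with m = 3.54.
Gaussian moments (u = x − x₀): ∫u^(2j)·e^(−2au²) du = (2j−1)!!/(4a)^j · √(π/(2a)), odd powers integrate to 0; here √(π/(2a)) = 0.72971. Derivatives: d/dx e^(−au²) = −2au·e^(−au²), d²/dx² e^(−au²) = (4a²u² − 2a)·e^(−au²).
State is unnormalized: ∫|φ|² dx = 0.72971, and ∫φ*·(−ħ²/2m · φ'') dx = 0.30404, so ⟨T⟩ = 0.30404 / 0.72971.
⟨T⟩ = 0.41667.

0.417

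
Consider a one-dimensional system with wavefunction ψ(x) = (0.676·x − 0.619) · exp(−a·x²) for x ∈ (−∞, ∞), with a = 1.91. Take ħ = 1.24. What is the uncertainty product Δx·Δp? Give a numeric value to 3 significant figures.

0.626

Δx = √(⟨x²⟩−⟨x⟩²), Δp = √(⟨p²⟩−⟨p⟩²).
Expand each integrand as polynomial × e^(−2ax²) and use ∫x^(2j)·e^(−2ax²) dx = (2j−1)!!/(4a)^j · √(π/(2a)), odd powers → 0; here √(π/(2a)) = 0.90687. Differentiate with the product rule, d/dx e^(−ax²) = −2ax·e^(−ax²).
Normalization: ∫|ψ|² dx = 0.40172.
⟨x⟩ = -0.24728, ⟨x²⟩ = 0.16624 ⇒ Δx = 0.32417.
⟨p⟩ = 0.0000, ⟨p²⟩ = 3.7299 ⇒ Δp = 1.9313.
Δx·Δp = 0.62608.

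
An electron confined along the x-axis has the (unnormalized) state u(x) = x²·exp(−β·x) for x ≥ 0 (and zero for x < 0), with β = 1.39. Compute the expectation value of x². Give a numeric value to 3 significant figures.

3.88

⟨x²⟩ = ∫ x²·|u|² dx / ∫|u|² dx (integrals over the domain).
Every integrand reduces to terms xʲ·e^(−2βx) on [0, ∞); use ∫₀^∞ xʲ·e^(−2βx) dx = j!/(2β)^(j+1).
State is unnormalized: ∫|u|² dx = 0.14454, and ∫u*·x²·u dx = 0.56107, so ⟨x²⟩ = 0.56107 / 0.14454.
⟨x²⟩ = 3.8818.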